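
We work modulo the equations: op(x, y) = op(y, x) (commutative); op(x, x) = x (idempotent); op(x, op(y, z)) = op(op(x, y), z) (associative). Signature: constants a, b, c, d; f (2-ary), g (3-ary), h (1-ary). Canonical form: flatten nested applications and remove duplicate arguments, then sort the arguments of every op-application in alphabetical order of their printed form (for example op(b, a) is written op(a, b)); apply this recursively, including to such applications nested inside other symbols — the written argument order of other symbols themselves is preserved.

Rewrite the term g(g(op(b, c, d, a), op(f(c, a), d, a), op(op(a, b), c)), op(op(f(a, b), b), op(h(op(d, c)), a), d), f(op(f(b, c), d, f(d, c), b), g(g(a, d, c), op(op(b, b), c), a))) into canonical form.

Work inside:  op(op(f(a, b), b), op(h(op(d, c)), a), d)
Flatten:  op(f(a, b), b, h(op(d, c)), a, d)
Simplify inside:  h(op(d, c))  →  h(op(c, d))
Order the arguments:  op(a, b, d, f(a, b), h(op(c, d)))
Put back:  g(g(op(a, b, c, d), op(a, d, f(c, a)), op(a, b, c)), op(a, b, d, f(a, b), h(op(c, d))), f(op(b, d, f(b, c), f(d, c)), g(g(a, d, c), op(b, c), a)))

Answer: g(g(op(a, b, c, d), op(a, d, f(c, a)), op(a, b, c)), op(a, b, d, f(a, b), h(op(c, d))), f(op(b, d, f(b, c), f(d, c)), g(g(a, d, c), op(b, c), a)))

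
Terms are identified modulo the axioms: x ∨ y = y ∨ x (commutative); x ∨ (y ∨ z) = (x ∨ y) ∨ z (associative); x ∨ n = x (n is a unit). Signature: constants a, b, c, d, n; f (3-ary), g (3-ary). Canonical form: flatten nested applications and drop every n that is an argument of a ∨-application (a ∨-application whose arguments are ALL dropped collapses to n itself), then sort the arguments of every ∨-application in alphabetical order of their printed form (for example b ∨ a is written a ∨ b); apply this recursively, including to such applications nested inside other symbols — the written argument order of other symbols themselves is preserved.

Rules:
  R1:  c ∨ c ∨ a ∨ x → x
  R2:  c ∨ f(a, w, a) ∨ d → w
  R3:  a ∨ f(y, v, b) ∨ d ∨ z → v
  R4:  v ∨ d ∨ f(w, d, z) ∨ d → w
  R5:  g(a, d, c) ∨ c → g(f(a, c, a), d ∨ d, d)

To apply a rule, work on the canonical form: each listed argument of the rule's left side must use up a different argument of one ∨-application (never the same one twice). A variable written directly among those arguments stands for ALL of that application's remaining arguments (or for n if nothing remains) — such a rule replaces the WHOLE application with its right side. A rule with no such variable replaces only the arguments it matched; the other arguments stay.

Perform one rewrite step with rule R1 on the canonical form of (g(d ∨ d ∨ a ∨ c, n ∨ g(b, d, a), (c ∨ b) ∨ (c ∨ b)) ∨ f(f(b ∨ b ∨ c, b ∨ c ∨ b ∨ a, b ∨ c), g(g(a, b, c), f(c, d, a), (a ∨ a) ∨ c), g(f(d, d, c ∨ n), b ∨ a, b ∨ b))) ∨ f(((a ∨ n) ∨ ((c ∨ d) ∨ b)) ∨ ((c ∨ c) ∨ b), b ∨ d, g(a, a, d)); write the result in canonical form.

Canonical form:  f(a ∨ b ∨ b ∨ c ∨ c ∨ c ∨ d, b ∨ d, g(a, a, d)) ∨ f(f(b ∨ b ∨ c, a ∨ b ∨ b ∨ c, b ∨ c), g(g(a, b, c), f(c, d, a), a ∨ a ∨ c), g(f(d, d, c), a ∨ b, b ∨ b)) ∨ g(a ∨ c ∨ d ∨ d, g(b, d, a), b ∨ b ∨ c ∨ c)
R1 matches:  uses a, c, c;  x := b ∨ b ∨ c ∨ d
The variable takes the whole remainder — replace the entire application.
Giving:  f(b ∨ b ∨ c ∨ d, b ∨ d, g(a, a, d)) ∨ f(f(b ∨ b ∨ c, a ∨ b ∨ b ∨ c, b ∨ c), g(g(a, b, c), f(c, d, a), a ∨ a ∨ c), g(f(d, d, c), a ∨ b, b ∨ b)) ∨ g(a ∨ c ∨ d ∨ d, g(b, d, a), b ∨ b ∨ c ∨ c)

Answer: f(b ∨ b ∨ c ∨ d, b ∨ d, g(a, a, d)) ∨ f(f(b ∨ b ∨ c, a ∨ b ∨ b ∨ c, b ∨ c), g(g(a, b, c), f(c, d, a), a ∨ a ∨ c), g(f(d, d, c), a ∨ b, b ∨ b)) ∨ g(a ∨ c ∨ d ∨ d, g(b, d, a), b ∨ b ∨ c ∨ c)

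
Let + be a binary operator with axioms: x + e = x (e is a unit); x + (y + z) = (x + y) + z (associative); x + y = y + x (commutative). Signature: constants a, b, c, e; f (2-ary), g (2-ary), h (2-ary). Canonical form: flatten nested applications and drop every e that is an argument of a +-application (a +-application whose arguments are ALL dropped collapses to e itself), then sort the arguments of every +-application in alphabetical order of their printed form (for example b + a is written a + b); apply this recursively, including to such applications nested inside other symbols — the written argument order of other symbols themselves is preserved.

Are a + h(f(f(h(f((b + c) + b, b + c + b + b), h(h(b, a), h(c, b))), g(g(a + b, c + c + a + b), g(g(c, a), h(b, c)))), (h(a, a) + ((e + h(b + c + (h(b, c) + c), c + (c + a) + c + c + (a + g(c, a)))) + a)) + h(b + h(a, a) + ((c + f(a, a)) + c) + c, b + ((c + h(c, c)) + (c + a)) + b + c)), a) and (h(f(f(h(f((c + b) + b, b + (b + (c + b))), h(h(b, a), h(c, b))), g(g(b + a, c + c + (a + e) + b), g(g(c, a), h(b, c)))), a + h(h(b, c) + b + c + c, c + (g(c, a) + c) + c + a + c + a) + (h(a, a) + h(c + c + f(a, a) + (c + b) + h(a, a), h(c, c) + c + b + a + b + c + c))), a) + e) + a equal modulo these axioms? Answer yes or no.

Left:  a + h(f(f(h(f((b + c) + b, b + c + b + b), h(h(b, a), h(c, b))), g(g(a + b, c + c + a + b), g(g(c, a), h(b, c)))), (h(a, a) + ((e + h(b + c + (h(b, c) + c), c + (c + a) + c + c + (a + g(c, a)))) + a)) + h(b + h(a, a) + ((c + f(a, a)) + c) + c, b + ((c + h(c, c)) + (c + a)) + b + c)), a)
  Inside:  h(f(f(h(f((b + c) + b, b + c + b + b), h(h(b, a), h(c, b))), g(g(a + b, c + c + a + b), g(g(c, a), h(b, c)))), (h(a, a) + ((e + h(b + c + (h(b, c) + c), c + (c + a) + c + c + (a + g(c, a)))) + a)) + h(b + h(a, a) + ((c + f(a, a)) + c) + c, b + ((c + h(c, c)) + (c + a)) + b + c)), a)  →  h(f(f(h(f(b + b + c, b + b + b + c), h(h(b, a), h(c, b))), g(g(a + b, a + b + c + c), g(g(c, a), h(b, c)))), a + h(a, a) + h(b + c + c + c + f(a, a) + h(a, a), a + b + b + c + c + c + h(c, c)) + h(b + c + c + h(b, c), a + a + c + c + c + c + g(c, a))), a)
  Sort:  a + h(f(f(h(f(b + b + c, b + b + b + c), h(h(b, a), h(c, b))), g(g(a + b, a + b + c + c), g(g(c, a), h(b, c)))), a + h(a, a) + h(b + c + c + c + f(a, a) + h(a, a), a + b + b + c + c + c + h(c, c)) + h(b + c + c + h(b, c), a + a + c + c + c + c + g(c, a))), a)
Right:  (h(f(f(h(f((c + b) + b, b + (b + (c + b))), h(h(b, a), h(c, b))), g(g(b + a, c + c + (a + e) + b), g(g(c, a), h(b, c)))), a + h(h(b, c) + b + c + c, c + (g(c, a) + c) + c + a + c + a) + (h(a, a) + h(c + c + f(a, a) + (c + b) + h(a, a), h(c, c) + c + b + a + b + c + c))), a) + e) + a
  Flatten:  h(f(f(h(f((c + b) + b, b + (b + (c + b))), h(h(b, a), h(c, b))), g(g(b + a, c + c + (a + e) + b), g(g(c, a), h(b, c)))), a + h(h(b, c) + b + c + c, c + (g(c, a) + c) + c + a + c + a) + (h(a, a) + h(c + c + f(a, a) + (c + b) + h(a, a), h(c, c) + c + b + a + b + c + c))), a) + e + a
  Simplify inside:  h(f(f(h(f((c + b) + b, b + (b + (c + b))), h(h(b, a), h(c, b))), g(g(b + a, c + c + (a + e) + b), g(g(c, a), h(b, c)))), a + h(h(b, c) + b + c + c, c + (g(c, a) + c) + c + a + c + a) + (h(a, a) + h(c + c + f(a, a) + (c + b) + h(a, a), h(c, c) + c + b + a + b + c + c))), a)  →  h(f(f(h(f(b + b + c, b + b + b + c), h(h(b, a), h(c, b))), g(g(a + b, a + b + c + c), g(g(c, a), h(b, c)))), a + h(a, a) + h(b + c + c + c + f(a, a) + h(a, a), a + b + b + c + c + c + h(c, c)) + h(b + c + c + h(b, c), a + a + c + c + c + c + g(c, a))), a)
  Units out:  drop e
  Sort:  a + h(f(f(h(f(b + b + c, b + b + b + c), h(h(b, a), h(c, b))), g(g(a + b, a + b + c + c), g(g(c, a), h(b, c)))), a + h(a, a) + h(b + c + c + c + f(a, a) + h(a, a), a + b + b + c + c + c + h(c, c)) + h(b + c + c + h(b, c), a + a + c + c + c + c + g(c, a))), a)

Answer: yes — both canonical forms are a + h(f(f(h(f(b + b + c, b + b + b + c), h(h(b, a), h(c, b))), g(g(a + b, a + b + c + c), g(g(c, a), h(b, c)))), a + h(a, a) + h(b + c + c + c + f(a, a) + h(a, a), a + b + b + c + c + c + h(c, c)) + h(b + c + c + h(b, c), a + a + c + c + c + c + g(c, a))), a)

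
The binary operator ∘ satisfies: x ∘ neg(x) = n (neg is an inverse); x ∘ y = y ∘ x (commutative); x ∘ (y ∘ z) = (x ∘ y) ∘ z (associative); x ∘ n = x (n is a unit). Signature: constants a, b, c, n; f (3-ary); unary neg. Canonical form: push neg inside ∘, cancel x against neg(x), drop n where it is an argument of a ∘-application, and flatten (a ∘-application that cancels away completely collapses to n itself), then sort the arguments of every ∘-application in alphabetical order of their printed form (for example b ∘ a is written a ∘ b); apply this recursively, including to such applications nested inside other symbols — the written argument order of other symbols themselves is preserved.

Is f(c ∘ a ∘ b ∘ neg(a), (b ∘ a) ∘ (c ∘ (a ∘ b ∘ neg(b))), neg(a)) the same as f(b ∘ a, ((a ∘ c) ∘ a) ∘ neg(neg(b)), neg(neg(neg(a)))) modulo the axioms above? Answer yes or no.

Left:  f(c ∘ a ∘ b ∘ neg(a), (b ∘ a) ∘ (c ∘ (a ∘ b ∘ neg(b))), neg(a))
  Focus inside:  (b ∘ a) ∘ (c ∘ (a ∘ b ∘ neg(b)))
  Collect terms:  b ∘ a ∘ a ∘ c
  Sort:  a ∘ a ∘ b ∘ c
  Rebuild:  f(b ∘ c, a ∘ a ∘ b ∘ c, neg(a))
Right:  f(b ∘ a, ((a ∘ c) ∘ a) ∘ neg(neg(b)), neg(neg(neg(a))))
  Focus inside:  ((a ∘ c) ∘ a) ∘ neg(neg(b))
  Push neg inside:  distribute neg over ∘ and collapse double neg
  Collect:  a ∘ a ∘ c ∘ b
  Sort:  a ∘ a ∘ b ∘ c
  Put back:  f(a ∘ b, a ∘ a ∘ b ∘ c, neg(a))

Answer: no — f(b ∘ c, a ∘ a ∘ b ∘ c, neg(a)) vs f(a ∘ b, a ∘ a ∘ b ∘ c, neg(a))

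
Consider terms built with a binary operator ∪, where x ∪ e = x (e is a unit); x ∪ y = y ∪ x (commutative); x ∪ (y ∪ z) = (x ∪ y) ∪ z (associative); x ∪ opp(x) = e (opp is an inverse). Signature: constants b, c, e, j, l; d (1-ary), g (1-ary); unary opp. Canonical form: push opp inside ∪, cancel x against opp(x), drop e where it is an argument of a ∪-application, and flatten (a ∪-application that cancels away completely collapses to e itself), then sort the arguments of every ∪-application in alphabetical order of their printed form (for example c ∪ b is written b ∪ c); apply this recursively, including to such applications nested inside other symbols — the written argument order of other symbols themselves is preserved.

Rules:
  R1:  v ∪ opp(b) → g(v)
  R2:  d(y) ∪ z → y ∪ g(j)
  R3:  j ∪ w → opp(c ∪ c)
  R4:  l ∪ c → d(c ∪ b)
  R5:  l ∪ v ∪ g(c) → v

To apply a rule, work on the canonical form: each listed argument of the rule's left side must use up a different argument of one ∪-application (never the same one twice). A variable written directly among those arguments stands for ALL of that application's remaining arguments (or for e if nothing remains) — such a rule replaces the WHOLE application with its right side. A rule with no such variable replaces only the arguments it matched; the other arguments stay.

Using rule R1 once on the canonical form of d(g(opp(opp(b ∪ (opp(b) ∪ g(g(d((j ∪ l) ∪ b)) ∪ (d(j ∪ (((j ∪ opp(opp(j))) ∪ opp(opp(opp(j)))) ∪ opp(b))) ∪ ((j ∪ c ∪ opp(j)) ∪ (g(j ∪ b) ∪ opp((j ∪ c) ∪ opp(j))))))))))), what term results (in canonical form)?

Answer: d(g(g(d(g(j ∪ j)) ∪ g(b ∪ j) ∪ g(d(b ∪ j ∪ l)))))

Derivation:
Canonical form:  d(g(g(d(j ∪ j ∪ opp(b)) ∪ g(b ∪ j) ∪ g(d(b ∪ j ∪ l)))))
R1 matches:  uses opp(b);  v := j ∪ j
The extension variable absorbs all remaining arguments, so the whole application is rewritten.
Result:  d(g(g(d(g(j ∪ j)) ∪ g(b ∪ j) ∪ g(d(b ∪ j ∪ l)))))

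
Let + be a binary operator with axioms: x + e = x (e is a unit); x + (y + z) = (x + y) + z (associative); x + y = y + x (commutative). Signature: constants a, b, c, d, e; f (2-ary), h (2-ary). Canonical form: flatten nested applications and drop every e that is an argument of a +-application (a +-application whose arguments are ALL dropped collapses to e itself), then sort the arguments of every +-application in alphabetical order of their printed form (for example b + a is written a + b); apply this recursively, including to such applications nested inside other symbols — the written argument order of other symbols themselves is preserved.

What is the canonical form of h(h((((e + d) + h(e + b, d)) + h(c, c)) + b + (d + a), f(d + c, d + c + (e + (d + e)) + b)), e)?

Answer: h(h(a + b + d + d + h(b, d) + h(c, c), f(c + d, b + c + d + d)), e)

Derivation:
Descend into:  (((e + d) + h(e + b, d)) + h(c, c)) + b + (d + a)
Flatten:  e + d + h(e + b, d) + h(c, c) + b + d + a
Canonicalize subterm:  h(e + b, d)  →  h(b, d)
Drop the unit:  drop e
Sort:  a + b + d + d + h(b, d) + h(c, c)
Put back:  h(h(a + b + d + d + h(b, d) + h(c, c), f(c + d, b + c + d + d)), e)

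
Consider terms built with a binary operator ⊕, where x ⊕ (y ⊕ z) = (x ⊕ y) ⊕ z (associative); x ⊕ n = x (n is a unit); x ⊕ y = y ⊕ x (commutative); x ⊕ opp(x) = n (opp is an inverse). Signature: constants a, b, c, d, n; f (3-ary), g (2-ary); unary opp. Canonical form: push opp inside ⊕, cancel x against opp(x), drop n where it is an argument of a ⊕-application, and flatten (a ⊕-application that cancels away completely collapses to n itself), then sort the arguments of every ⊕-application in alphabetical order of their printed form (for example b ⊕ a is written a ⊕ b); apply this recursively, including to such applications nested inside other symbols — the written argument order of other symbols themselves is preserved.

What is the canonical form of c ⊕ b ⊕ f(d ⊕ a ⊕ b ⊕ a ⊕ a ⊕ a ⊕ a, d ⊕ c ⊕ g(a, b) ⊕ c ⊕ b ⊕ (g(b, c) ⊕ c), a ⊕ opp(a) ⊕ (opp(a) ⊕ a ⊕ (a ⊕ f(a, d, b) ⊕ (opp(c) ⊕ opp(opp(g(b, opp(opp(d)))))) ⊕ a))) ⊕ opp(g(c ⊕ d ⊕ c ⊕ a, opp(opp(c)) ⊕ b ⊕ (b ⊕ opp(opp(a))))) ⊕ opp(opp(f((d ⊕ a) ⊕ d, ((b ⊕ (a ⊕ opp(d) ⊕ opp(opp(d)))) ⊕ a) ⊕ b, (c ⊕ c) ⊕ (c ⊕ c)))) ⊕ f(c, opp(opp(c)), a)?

Answer: b ⊕ c ⊕ f(a ⊕ a ⊕ a ⊕ a ⊕ a ⊕ b ⊕ d, b ⊕ c ⊕ c ⊕ c ⊕ d ⊕ g(a, b) ⊕ g(b, c), a ⊕ a ⊕ f(a, d, b) ⊕ g(b, d) ⊕ opp(c)) ⊕ f(a ⊕ d ⊕ d, a ⊕ a ⊕ b ⊕ b, c ⊕ c ⊕ c ⊕ c) ⊕ f(c, c, a) ⊕ opp(g(a ⊕ c ⊕ c ⊕ d, a ⊕ b ⊕ b ⊕ c))

Derivation:
Push opp inside:  distribute opp over ⊕ and collapse double opp
Collect terms:  c ⊕ b ⊕ f(a ⊕ a ⊕ a ⊕ a ⊕ a ⊕ b ⊕ d, b ⊕ c ⊕ c ⊕ c ⊕ d ⊕ g(a, b) ⊕ g(b, c), a ⊕ a ⊕ f(a, d, b) ⊕ g(b, d) ⊕ opp(c)) ⊕ opp(g(a ⊕ c ⊕ c ⊕ d, a ⊕ b ⊕ b ⊕ c)) ⊕ f(a ⊕ d ⊕ d, a ⊕ a ⊕ b ⊕ b, c ⊕ c ⊕ c ⊕ c) ⊕ f(c, c, a)
Sort arguments:  b ⊕ c ⊕ f(a ⊕ a ⊕ a ⊕ a ⊕ a ⊕ b ⊕ d, b ⊕ c ⊕ c ⊕ c ⊕ d ⊕ g(a, b) ⊕ g(b, c), a ⊕ a ⊕ f(a, d, b) ⊕ g(b, d) ⊕ opp(c)) ⊕ f(a ⊕ d ⊕ d, a ⊕ a ⊕ b ⊕ b, c ⊕ c ⊕ c ⊕ c) ⊕ f(c, c, a) ⊕ opp(g(a ⊕ c ⊕ c ⊕ d, a ⊕ b ⊕ b ⊕ c))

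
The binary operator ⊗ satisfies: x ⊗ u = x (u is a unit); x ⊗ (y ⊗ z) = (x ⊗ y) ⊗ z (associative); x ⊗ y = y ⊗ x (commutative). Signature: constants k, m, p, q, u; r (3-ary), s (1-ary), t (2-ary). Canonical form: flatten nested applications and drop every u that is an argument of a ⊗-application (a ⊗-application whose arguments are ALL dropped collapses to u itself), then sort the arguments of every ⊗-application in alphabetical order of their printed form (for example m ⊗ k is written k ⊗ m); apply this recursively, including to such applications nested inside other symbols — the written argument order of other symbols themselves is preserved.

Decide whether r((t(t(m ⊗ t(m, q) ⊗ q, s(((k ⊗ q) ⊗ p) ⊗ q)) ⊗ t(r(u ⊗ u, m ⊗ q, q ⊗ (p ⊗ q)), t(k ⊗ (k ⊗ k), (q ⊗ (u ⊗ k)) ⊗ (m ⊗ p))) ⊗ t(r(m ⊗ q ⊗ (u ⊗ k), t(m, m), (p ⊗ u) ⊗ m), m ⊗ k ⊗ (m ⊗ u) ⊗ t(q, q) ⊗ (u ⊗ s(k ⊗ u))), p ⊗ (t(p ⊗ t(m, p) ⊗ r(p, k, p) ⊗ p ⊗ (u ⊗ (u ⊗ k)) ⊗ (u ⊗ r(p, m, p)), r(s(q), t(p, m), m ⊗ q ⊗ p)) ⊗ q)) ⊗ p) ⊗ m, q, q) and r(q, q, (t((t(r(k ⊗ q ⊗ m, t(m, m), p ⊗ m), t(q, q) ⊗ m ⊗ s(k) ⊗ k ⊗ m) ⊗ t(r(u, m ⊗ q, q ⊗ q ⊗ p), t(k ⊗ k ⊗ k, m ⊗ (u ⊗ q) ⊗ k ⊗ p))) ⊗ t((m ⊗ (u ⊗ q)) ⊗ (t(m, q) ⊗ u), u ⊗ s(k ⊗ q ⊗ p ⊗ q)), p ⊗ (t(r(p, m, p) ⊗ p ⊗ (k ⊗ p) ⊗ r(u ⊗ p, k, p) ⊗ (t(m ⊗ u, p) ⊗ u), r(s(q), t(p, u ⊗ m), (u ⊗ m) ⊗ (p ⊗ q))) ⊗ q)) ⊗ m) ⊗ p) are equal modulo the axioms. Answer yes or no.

Answer: no — r(m ⊗ p ⊗ t(t(m ⊗ q ⊗ t(m, q), s(k ⊗ p ⊗ q ⊗ q)) ⊗ t(r(k ⊗ m ⊗ q, t(m, m), m ⊗ p), k ⊗ m ⊗ m ⊗ s(k) ⊗ t(q, q)) ⊗ t(r(u, m ⊗ q, p ⊗ q ⊗ q), t(k ⊗ k ⊗ k, k ⊗ m ⊗ p ⊗ q)), p ⊗ q ⊗ t(k ⊗ p ⊗ p ⊗ r(p, k, p) ⊗ r(p, m, p) ⊗ t(m, p), r(s(q), t(p, m), m ⊗ p ⊗ q))), q, q) vs r(q, q, m ⊗ p ⊗ t(t(m ⊗ q ⊗ t(m, q), s(k ⊗ p ⊗ q ⊗ q)) ⊗ t(r(k ⊗ m ⊗ q, t(m, m), m ⊗ p), k ⊗ m ⊗ m ⊗ s(k) ⊗ t(q, q)) ⊗ t(r(u, m ⊗ q, p ⊗ q ⊗ q), t(k ⊗ k ⊗ k, k ⊗ m ⊗ p ⊗ q)), p ⊗ q ⊗ t(k ⊗ p ⊗ p ⊗ r(p, k, p) ⊗ r(p, m, p) ⊗ t(m, p), r(s(q), t(p, m), m ⊗ p ⊗ q))))

Derivation:
Left:  r((t(t(m ⊗ t(m, q) ⊗ q, s(((k ⊗ q) ⊗ p) ⊗ q)) ⊗ t(r(u ⊗ u, m ⊗ q, q ⊗ (p ⊗ q)), t(k ⊗ (k ⊗ k), (q ⊗ (u ⊗ k)) ⊗ (m ⊗ p))) ⊗ t(r(m ⊗ q ⊗ (u ⊗ k), t(m, m), (p ⊗ u) ⊗ m), m ⊗ k ⊗ (m ⊗ u) ⊗ t(q, q) ⊗ (u ⊗ s(k ⊗ u))), p ⊗ (t(p ⊗ t(m, p) ⊗ r(p, k, p) ⊗ p ⊗ (u ⊗ (u ⊗ k)) ⊗ (u ⊗ r(p, m, p)), r(s(q), t(p, m), m ⊗ q ⊗ p)) ⊗ q)) ⊗ p) ⊗ m, q, q)
  Descend into:  (t(t(m ⊗ t(m, q) ⊗ q, s(((k ⊗ q) ⊗ p) ⊗ q)) ⊗ t(r(u ⊗ u, m ⊗ q, q ⊗ (p ⊗ q)), t(k ⊗ (k ⊗ k), (q ⊗ (u ⊗ k)) ⊗ (m ⊗ p))) ⊗ t(r(m ⊗ q ⊗ (u ⊗ k), t(m, m), (p ⊗ u) ⊗ m), m ⊗ k ⊗ (m ⊗ u) ⊗ t(q, q) ⊗ (u ⊗ s(k ⊗ u))), p ⊗ (t(p ⊗ t(m, p) ⊗ r(p, k, p) ⊗ p ⊗ (u ⊗ (u ⊗ k)) ⊗ (u ⊗ r(p, m, p)), r(s(q), t(p, m), m ⊗ q ⊗ p)) ⊗ q)) ⊗ p) ⊗ m
  Merge nested applications:  t(t(m ⊗ t(m, q) ⊗ q, s(((k ⊗ q) ⊗ p) ⊗ q)) ⊗ t(r(u ⊗ u, m ⊗ q, q ⊗ (p ⊗ q)), t(k ⊗ (k ⊗ k), (q ⊗ (u ⊗ k)) ⊗ (m ⊗ p))) ⊗ t(r(m ⊗ q ⊗ (u ⊗ k), t(m, m), (p ⊗ u) ⊗ m), m ⊗ k ⊗ (m ⊗ u) ⊗ t(q, q) ⊗ (u ⊗ s(k ⊗ u))), p ⊗ (t(p ⊗ t(m, p) ⊗ r(p, k, p) ⊗ p ⊗ (u ⊗ (u ⊗ k)) ⊗ (u ⊗ r(p, m, p)), r(s(q), t(p, m), m ⊗ q ⊗ p)) ⊗ q)) ⊗ p ⊗ m
  Simplify inside:  t(t(m ⊗ t(m, q) ⊗ q, s(((k ⊗ q) ⊗ p) ⊗ q)) ⊗ t(r(u ⊗ u, m ⊗ q, q ⊗ (p ⊗ q)), t(k ⊗ (k ⊗ k), (q ⊗ (u ⊗ k)) ⊗ (m ⊗ p))) ⊗ t(r(m ⊗ q ⊗ (u ⊗ k), t(m, m), (p ⊗ u) ⊗ m), m ⊗ k ⊗ (m ⊗ u) ⊗ t(q, q) ⊗ (u ⊗ s(k ⊗ u))), p ⊗ (t(p ⊗ t(m, p) ⊗ r(p, k, p) ⊗ p ⊗ (u ⊗ (u ⊗ k)) ⊗ (u ⊗ r(p, m, p)), r(s(q), t(p, m), m ⊗ q ⊗ p)) ⊗ q))  →  t(t(m ⊗ q ⊗ t(m, q), s(k ⊗ p ⊗ q ⊗ q)) ⊗ t(r(k ⊗ m ⊗ q, t(m, m), m ⊗ p), k ⊗ m ⊗ m ⊗ s(k) ⊗ t(q, q)) ⊗ t(r(u, m ⊗ q, p ⊗ q ⊗ q), t(k ⊗ k ⊗ k, k ⊗ m ⊗ p ⊗ q)), p ⊗ q ⊗ t(k ⊗ p ⊗ p ⊗ r(p, k, p) ⊗ r(p, m, p) ⊗ t(m, p), r(s(q), t(p, m), m ⊗ p ⊗ q)))
  Sort:  m ⊗ p ⊗ t(t(m ⊗ q ⊗ t(m, q), s(k ⊗ p ⊗ q ⊗ q)) ⊗ t(r(k ⊗ m ⊗ q, t(m, m), m ⊗ p), k ⊗ m ⊗ m ⊗ s(k) ⊗ t(q, q)) ⊗ t(r(u, m ⊗ q, p ⊗ q ⊗ q), t(k ⊗ k ⊗ k, k ⊗ m ⊗ p ⊗ q)), p ⊗ q ⊗ t(k ⊗ p ⊗ p ⊗ r(p, k, p) ⊗ r(p, m, p) ⊗ t(m, p), r(s(q), t(p, m), m ⊗ p ⊗ q)))
  Reassemble:  r(m ⊗ p ⊗ t(t(m ⊗ q ⊗ t(m, q), s(k ⊗ p ⊗ q ⊗ q)) ⊗ t(r(k ⊗ m ⊗ q, t(m, m), m ⊗ p), k ⊗ m ⊗ m ⊗ s(k) ⊗ t(q, q)) ⊗ t(r(u, m ⊗ q, p ⊗ q ⊗ q), t(k ⊗ k ⊗ k, k ⊗ m ⊗ p ⊗ q)), p ⊗ q ⊗ t(k ⊗ p ⊗ p ⊗ r(p, k, p) ⊗ r(p, m, p) ⊗ t(m, p), r(s(q), t(p, m), m ⊗ p ⊗ q))), q, q)
Right:  r(q, q, (t((t(r(k ⊗ q ⊗ m, t(m, m), p ⊗ m), t(q, q) ⊗ m ⊗ s(k) ⊗ k ⊗ m) ⊗ t(r(u, m ⊗ q, q ⊗ q ⊗ p), t(k ⊗ k ⊗ k, m ⊗ (u ⊗ q) ⊗ k ⊗ p))) ⊗ t((m ⊗ (u ⊗ q)) ⊗ (t(m, q) ⊗ u), u ⊗ s(k ⊗ q ⊗ p ⊗ q)), p ⊗ (t(r(p, m, p) ⊗ p ⊗ (k ⊗ p) ⊗ r(u ⊗ p, k, p) ⊗ (t(m ⊗ u, p) ⊗ u), r(s(q), t(p, u ⊗ m), (u ⊗ m) ⊗ (p ⊗ q))) ⊗ q)) ⊗ m) ⊗ p)
  Focus inside:  (t((t(r(k ⊗ q ⊗ m, t(m, m), p ⊗ m), t(q, q) ⊗ m ⊗ s(k) ⊗ k ⊗ m) ⊗ t(r(u, m ⊗ q, q ⊗ q ⊗ p), t(k ⊗ k ⊗ k, m ⊗ (u ⊗ q) ⊗ k ⊗ p))) ⊗ t((m ⊗ (u ⊗ q)) ⊗ (t(m, q) ⊗ u), u ⊗ s(k ⊗ q ⊗ p ⊗ q)), p ⊗ (t(r(p, m, p) ⊗ p ⊗ (k ⊗ p) ⊗ r(u ⊗ p, k, p) ⊗ (t(m ⊗ u, p) ⊗ u), r(s(q), t(p, u ⊗ m), (u ⊗ m) ⊗ (p ⊗ q))) ⊗ q)) ⊗ m) ⊗ p
  Flatten:  t((t(r(k ⊗ q ⊗ m, t(m, m), p ⊗ m), t(q, q) ⊗ m ⊗ s(k) ⊗ k ⊗ m) ⊗ t(r(u, m ⊗ q, q ⊗ q ⊗ p), t(k ⊗ k ⊗ k, m ⊗ (u ⊗ q) ⊗ k ⊗ p))) ⊗ t((m ⊗ (u ⊗ q)) ⊗ (t(m, q) ⊗ u), u ⊗ s(k ⊗ q ⊗ p ⊗ q)), p ⊗ (t(r(p, m, p) ⊗ p ⊗ (k ⊗ p) ⊗ r(u ⊗ p, k, p) ⊗ (t(m ⊗ u, p) ⊗ u), r(s(q), t(p, u ⊗ m), (u ⊗ m) ⊗ (p ⊗ q))) ⊗ q)) ⊗ m ⊗ p
  Simplify inside:  t((t(r(k ⊗ q ⊗ m, t(m, m), p ⊗ m), t(q, q) ⊗ m ⊗ s(k) ⊗ k ⊗ m) ⊗ t(r(u, m ⊗ q, q ⊗ q ⊗ p), t(k ⊗ k ⊗ k, m ⊗ (u ⊗ q) ⊗ k ⊗ p))) ⊗ t((m ⊗ (u ⊗ q)) ⊗ (t(m, q) ⊗ u), u ⊗ s(k ⊗ q ⊗ p ⊗ q)), p ⊗ (t(r(p, m, p) ⊗ p ⊗ (k ⊗ p) ⊗ r(u ⊗ p, k, p) ⊗ (t(m ⊗ u, p) ⊗ u), r(s(q), t(p, u ⊗ m), (u ⊗ m) ⊗ (p ⊗ q))) ⊗ q))  →  t(t(m ⊗ q ⊗ t(m, q), s(k ⊗ p ⊗ q ⊗ q)) ⊗ t(r(k ⊗ m ⊗ q, t(m, m), m ⊗ p), k ⊗ m ⊗ m ⊗ s(k) ⊗ t(q, q)) ⊗ t(r(u, m ⊗ q, p ⊗ q ⊗ q), t(k ⊗ k ⊗ k, k ⊗ m ⊗ p ⊗ q)), p ⊗ q ⊗ t(k ⊗ p ⊗ p ⊗ r(p, k, p) ⊗ r(p, m, p) ⊗ t(m, p), r(s(q), t(p, m), m ⊗ p ⊗ q)))
  Sort:  m ⊗ p ⊗ t(t(m ⊗ q ⊗ t(m, q), s(k ⊗ p ⊗ q ⊗ q)) ⊗ t(r(k ⊗ m ⊗ q, t(m, m), m ⊗ p), k ⊗ m ⊗ m ⊗ s(k) ⊗ t(q, q)) ⊗ t(r(u, m ⊗ q, p ⊗ q ⊗ q), t(k ⊗ k ⊗ k, k ⊗ m ⊗ p ⊗ q)), p ⊗ q ⊗ t(k ⊗ p ⊗ p ⊗ r(p, k, p) ⊗ r(p, m, p) ⊗ t(m, p), r(s(q), t(p, m), m ⊗ p ⊗ q)))
  Reassemble:  r(q, q, m ⊗ p ⊗ t(t(m ⊗ q ⊗ t(m, q), s(k ⊗ p ⊗ q ⊗ q)) ⊗ t(r(k ⊗ m ⊗ q, t(m, m), m ⊗ p), k ⊗ m ⊗ m ⊗ s(k) ⊗ t(q, q)) ⊗ t(r(u, m ⊗ q, p ⊗ q ⊗ q), t(k ⊗ k ⊗ k, k ⊗ m ⊗ p ⊗ q)), p ⊗ q ⊗ t(k ⊗ p ⊗ p ⊗ r(p, k, p) ⊗ r(p, m, p) ⊗ t(m, p), r(s(q), t(p, m), m ⊗ p ⊗ q))))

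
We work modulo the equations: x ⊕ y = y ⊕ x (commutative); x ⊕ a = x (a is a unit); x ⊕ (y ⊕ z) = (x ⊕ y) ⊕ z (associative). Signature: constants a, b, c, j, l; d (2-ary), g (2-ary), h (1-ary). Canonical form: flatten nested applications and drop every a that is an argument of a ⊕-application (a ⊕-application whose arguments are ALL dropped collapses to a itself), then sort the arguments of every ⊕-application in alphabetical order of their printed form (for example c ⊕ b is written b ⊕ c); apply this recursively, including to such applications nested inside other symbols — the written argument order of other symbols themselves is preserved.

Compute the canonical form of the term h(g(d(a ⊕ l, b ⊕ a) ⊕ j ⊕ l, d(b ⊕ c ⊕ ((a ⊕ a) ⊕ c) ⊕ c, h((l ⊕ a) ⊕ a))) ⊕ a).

Answer: h(g(d(l, b) ⊕ j ⊕ l, d(b ⊕ c ⊕ c ⊕ c, h(l))))

Derivation:
Focus inside:  g(d(a ⊕ l, b ⊕ a) ⊕ j ⊕ l, d(b ⊕ c ⊕ ((a ⊕ a) ⊕ c) ⊕ c, h((l ⊕ a) ⊕ a))) ⊕ a
Canonicalize subterm:  g(d(a ⊕ l, b ⊕ a) ⊕ j ⊕ l, d(b ⊕ c ⊕ ((a ⊕ a) ⊕ c) ⊕ c, h((l ⊕ a) ⊕ a)))  →  g(d(l, b) ⊕ j ⊕ l, d(b ⊕ c ⊕ c ⊕ c, h(l)))
Unit:  drop a
Order the arguments:  g(d(l, b) ⊕ j ⊕ l, d(b ⊕ c ⊕ c ⊕ c, h(l)))
Put back:  h(g(d(l, b) ⊕ j ⊕ l, d(b ⊕ c ⊕ c ⊕ c, h(l))))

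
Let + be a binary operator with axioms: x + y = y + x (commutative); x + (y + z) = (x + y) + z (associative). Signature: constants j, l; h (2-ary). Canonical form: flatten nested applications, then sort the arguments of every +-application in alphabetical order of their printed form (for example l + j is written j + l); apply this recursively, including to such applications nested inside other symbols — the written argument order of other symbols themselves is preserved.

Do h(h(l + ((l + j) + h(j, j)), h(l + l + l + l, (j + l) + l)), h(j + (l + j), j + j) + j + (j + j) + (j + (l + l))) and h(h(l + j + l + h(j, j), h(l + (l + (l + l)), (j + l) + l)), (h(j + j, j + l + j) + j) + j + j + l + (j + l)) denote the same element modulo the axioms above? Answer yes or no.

Left:  h(h(l + ((l + j) + h(j, j)), h(l + l + l + l, (j + l) + l)), h(j + (l + j), j + j) + j + (j + j) + (j + (l + l)))
  Descend into:  h(j + (l + j), j + j) + j + (j + j) + (j + (l + l))
  Un-nest:  h(j + (l + j), j + j) + j + j + j + j + l + l
  Canonicalize subterm:  h(j + (l + j), j + j)  →  h(j + j + l, j + j)
  Sort:  h(j + j + l, j + j) + j + j + j + j + l + l
  Rebuild:  h(h(h(j, j) + j + l + l, h(l + l + l + l, j + l + l)), h(j + j + l, j + j) + j + j + j + j + l + l)
Right:  h(h(l + j + l + h(j, j), h(l + (l + (l + l)), (j + l) + l)), (h(j + j, j + l + j) + j) + j + j + l + (j + l))
  Focus inside:  (h(j + j, j + l + j) + j) + j + j + l + (j + l)
  Un-nest:  h(j + j, j + l + j) + j + j + j + l + j + l
  Simplify inside:  h(j + j, j + l + j)  →  h(j + j, j + j + l)
  Order the arguments:  h(j + j, j + j + l) + j + j + j + j + l + l
  Rebuild:  h(h(h(j, j) + j + l + l, h(l + l + l + l, j + l + l)), h(j + j, j + j + l) + j + j + j + j + l + l)

Answer: no — h(h(h(j, j) + j + l + l, h(l + l + l + l, j + l + l)), h(j + j + l, j + j) + j + j + j + j + l + l) vs h(h(h(j, j) + j + l + l, h(l + l + l + l, j + l + l)), h(j + j, j + j + l) + j + j + j + j + l + l)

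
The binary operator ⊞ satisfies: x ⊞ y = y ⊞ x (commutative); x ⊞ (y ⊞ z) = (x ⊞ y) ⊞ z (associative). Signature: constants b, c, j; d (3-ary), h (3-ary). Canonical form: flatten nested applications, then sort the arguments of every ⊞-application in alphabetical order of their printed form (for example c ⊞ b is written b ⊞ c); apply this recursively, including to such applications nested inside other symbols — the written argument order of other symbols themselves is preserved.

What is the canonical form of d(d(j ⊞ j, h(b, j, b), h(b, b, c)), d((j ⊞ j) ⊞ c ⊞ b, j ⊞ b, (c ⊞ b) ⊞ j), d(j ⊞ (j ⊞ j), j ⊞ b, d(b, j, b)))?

Focus inside:  (j ⊞ j) ⊞ c ⊞ b
Flatten:  j ⊞ j ⊞ c ⊞ b
Order the arguments:  b ⊞ c ⊞ j ⊞ j
Put back:  d(d(j ⊞ j, h(b, j, b), h(b, b, c)), d(b ⊞ c ⊞ j ⊞ j, b ⊞ j, b ⊞ c ⊞ j), d(j ⊞ j ⊞ j, b ⊞ j, d(b, j, b)))

Answer: d(d(j ⊞ j, h(b, j, b), h(b, b, c)), d(b ⊞ c ⊞ j ⊞ j, b ⊞ j, b ⊞ c ⊞ j), d(j ⊞ j ⊞ j, b ⊞ j, d(b, j, b)))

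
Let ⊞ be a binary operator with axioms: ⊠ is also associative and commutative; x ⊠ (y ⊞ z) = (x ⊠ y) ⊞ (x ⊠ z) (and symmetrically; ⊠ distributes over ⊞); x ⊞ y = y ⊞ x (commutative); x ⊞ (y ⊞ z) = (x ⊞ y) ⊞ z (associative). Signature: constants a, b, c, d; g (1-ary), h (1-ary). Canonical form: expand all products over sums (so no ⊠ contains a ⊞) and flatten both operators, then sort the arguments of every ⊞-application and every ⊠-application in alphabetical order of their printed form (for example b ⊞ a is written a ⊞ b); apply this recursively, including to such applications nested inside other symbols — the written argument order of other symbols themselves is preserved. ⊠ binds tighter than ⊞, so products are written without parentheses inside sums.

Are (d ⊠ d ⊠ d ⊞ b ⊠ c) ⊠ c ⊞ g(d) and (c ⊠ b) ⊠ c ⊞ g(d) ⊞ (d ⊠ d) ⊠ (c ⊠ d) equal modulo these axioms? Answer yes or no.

Left:  (d ⊠ d ⊠ d ⊞ b ⊠ c) ⊠ c ⊞ g(d)
  Expand products over sums:  c ⊠ d ⊠ d ⊠ d ⊞ b ⊠ c ⊠ c ⊞ g(d)
  Order the arguments:  b ⊠ c ⊠ c ⊞ c ⊠ d ⊠ d ⊠ d ⊞ g(d)
Right:  (c ⊠ b) ⊠ c ⊞ g(d) ⊞ (d ⊠ d) ⊠ (c ⊠ d)
  Un-nest:  b ⊠ c ⊠ c ⊞ g(d) ⊞ c ⊠ d ⊠ d ⊠ d
  Sort:  b ⊠ c ⊠ c ⊞ c ⊠ d ⊠ d ⊠ d ⊞ g(d)

Answer: yes — both canonical forms are b ⊠ c ⊠ c ⊞ c ⊠ d ⊠ d ⊠ d ⊞ g(d)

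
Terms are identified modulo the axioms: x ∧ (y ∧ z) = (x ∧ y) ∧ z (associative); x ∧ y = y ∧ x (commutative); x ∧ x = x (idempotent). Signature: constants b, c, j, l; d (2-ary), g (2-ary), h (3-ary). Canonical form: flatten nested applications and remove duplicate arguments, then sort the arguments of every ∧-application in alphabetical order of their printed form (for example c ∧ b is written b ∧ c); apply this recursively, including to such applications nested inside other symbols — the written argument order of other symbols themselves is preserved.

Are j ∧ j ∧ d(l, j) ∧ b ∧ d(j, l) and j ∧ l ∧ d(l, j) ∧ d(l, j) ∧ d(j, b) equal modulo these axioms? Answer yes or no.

Left:  j ∧ j ∧ d(l, j) ∧ b ∧ d(j, l)
  Drop duplicates:  drop duplicate j
  Sort:  b ∧ d(j, l) ∧ d(l, j) ∧ j
Right:  j ∧ l ∧ d(l, j) ∧ d(l, j) ∧ d(j, b)
  Deduplicate:  drop duplicate d(l, j)
  Sort arguments:  d(j, b) ∧ d(l, j) ∧ j ∧ l

Answer: no — b ∧ d(j, l) ∧ d(l, j) ∧ j vs d(j, b) ∧ d(l, j) ∧ j ∧ l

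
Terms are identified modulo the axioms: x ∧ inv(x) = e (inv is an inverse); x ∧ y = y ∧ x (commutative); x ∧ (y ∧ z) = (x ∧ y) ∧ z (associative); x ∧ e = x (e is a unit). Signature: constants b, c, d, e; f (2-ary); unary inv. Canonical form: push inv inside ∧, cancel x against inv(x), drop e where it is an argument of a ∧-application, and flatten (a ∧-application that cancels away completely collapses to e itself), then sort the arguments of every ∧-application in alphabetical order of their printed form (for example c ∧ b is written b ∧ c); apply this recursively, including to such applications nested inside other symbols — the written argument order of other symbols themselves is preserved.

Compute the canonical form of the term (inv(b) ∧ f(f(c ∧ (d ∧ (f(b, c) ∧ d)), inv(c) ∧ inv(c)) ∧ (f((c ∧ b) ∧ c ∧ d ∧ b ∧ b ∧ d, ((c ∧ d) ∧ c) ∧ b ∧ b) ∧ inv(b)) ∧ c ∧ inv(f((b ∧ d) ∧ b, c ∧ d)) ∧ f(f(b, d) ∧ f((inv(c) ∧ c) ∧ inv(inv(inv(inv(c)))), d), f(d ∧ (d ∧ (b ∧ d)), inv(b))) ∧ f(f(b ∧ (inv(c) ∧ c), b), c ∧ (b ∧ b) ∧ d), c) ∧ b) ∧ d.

Push inv inside:  distribute inv over ∧ and collapse double inv
Cancel:  b cancels
Collect:  f(c ∧ f(b ∧ b ∧ b ∧ c ∧ c ∧ d ∧ d, b ∧ b ∧ c ∧ c ∧ d) ∧ f(c ∧ d ∧ d ∧ f(b, c), inv(c) ∧ inv(c)) ∧ f(f(b, b), b ∧ b ∧ c ∧ d) ∧ f(f(b, d) ∧ f(c, d), f(b ∧ d ∧ d ∧ d, inv(b))) ∧ inv(b) ∧ inv(f(b ∧ b ∧ d, c ∧ d)), c) ∧ d
Sort arguments:  d ∧ f(c ∧ f(b ∧ b ∧ b ∧ c ∧ c ∧ d ∧ d, b ∧ b ∧ c ∧ c ∧ d) ∧ f(c ∧ d ∧ d ∧ f(b, c), inv(c) ∧ inv(c)) ∧ f(f(b, b), b ∧ b ∧ c ∧ d) ∧ f(f(b, d) ∧ f(c, d), f(b ∧ d ∧ d ∧ d, inv(b))) ∧ inv(b) ∧ inv(f(b ∧ b ∧ d, c ∧ d)), c)

Answer: d ∧ f(c ∧ f(b ∧ b ∧ b ∧ c ∧ c ∧ d ∧ d, b ∧ b ∧ c ∧ c ∧ d) ∧ f(c ∧ d ∧ d ∧ f(b, c), inv(c) ∧ inv(c)) ∧ f(f(b, b), b ∧ b ∧ c ∧ d) ∧ f(f(b, d) ∧ f(c, d), f(b ∧ d ∧ d ∧ d, inv(b))) ∧ inv(b) ∧ inv(f(b ∧ b ∧ d, c ∧ d)), c)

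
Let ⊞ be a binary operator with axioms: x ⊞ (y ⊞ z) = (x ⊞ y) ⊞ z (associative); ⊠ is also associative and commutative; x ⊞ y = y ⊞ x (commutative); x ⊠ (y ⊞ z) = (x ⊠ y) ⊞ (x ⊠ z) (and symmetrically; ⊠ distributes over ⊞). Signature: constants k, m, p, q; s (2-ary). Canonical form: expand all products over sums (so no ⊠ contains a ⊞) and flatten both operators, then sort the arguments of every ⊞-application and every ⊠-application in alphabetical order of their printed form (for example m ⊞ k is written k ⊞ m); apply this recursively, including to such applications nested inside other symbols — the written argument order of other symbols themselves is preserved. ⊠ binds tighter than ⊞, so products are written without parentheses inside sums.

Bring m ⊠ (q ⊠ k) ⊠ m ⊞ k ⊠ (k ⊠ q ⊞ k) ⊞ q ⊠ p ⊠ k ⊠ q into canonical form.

Answer: k ⊠ k ⊞ k ⊠ k ⊠ q ⊞ k ⊠ m ⊠ m ⊠ q ⊞ k ⊠ p ⊠ q ⊠ q

Derivation:
Distribute:  k ⊠ m ⊠ m ⊠ q ⊞ k ⊠ k ⊠ q ⊞ k ⊠ k ⊞ k ⊠ p ⊠ q ⊠ q
Sort:  k ⊠ k ⊞ k ⊠ k ⊠ q ⊞ k ⊠ m ⊠ m ⊠ q ⊞ k ⊠ p ⊠ q ⊠ q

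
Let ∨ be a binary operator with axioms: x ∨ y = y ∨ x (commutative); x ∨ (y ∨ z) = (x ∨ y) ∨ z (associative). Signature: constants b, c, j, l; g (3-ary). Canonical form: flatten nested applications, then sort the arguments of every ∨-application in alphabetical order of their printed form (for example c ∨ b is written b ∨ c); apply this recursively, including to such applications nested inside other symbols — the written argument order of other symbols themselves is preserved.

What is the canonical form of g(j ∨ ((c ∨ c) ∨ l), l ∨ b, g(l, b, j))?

Work inside:  j ∨ ((c ∨ c) ∨ l)
Flatten:  j ∨ c ∨ c ∨ l
Sort arguments:  c ∨ c ∨ j ∨ l
Put back:  g(c ∨ c ∨ j ∨ l, b ∨ l, g(l, b, j))

Answer: g(c ∨ c ∨ j ∨ l, b ∨ l, g(l, b, j))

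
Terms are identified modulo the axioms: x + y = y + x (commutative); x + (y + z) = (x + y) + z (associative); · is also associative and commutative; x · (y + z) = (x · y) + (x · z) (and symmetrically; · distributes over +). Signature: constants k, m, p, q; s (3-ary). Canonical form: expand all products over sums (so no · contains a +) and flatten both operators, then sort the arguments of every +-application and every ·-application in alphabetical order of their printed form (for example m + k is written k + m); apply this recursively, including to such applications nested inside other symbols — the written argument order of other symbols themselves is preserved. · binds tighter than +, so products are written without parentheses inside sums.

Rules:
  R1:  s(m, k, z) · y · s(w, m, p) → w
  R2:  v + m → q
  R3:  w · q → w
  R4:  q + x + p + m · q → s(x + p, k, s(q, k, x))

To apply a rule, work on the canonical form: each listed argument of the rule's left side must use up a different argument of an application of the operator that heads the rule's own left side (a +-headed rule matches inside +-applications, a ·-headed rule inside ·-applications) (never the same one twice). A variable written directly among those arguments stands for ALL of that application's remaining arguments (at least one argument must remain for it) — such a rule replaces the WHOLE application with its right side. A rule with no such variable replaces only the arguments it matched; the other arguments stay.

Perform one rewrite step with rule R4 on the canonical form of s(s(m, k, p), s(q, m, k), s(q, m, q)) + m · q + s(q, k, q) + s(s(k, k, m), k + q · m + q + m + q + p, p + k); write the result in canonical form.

Answer: m · q + s(q, k, q) + s(s(k, k, m), s(k + m + p + q, k, s(q, k, k + m + q)), k + p) + s(s(m, k, p), s(q, m, k), s(q, m, q))

Derivation:
Canonical form:  m · q + s(q, k, q) + s(s(k, k, m), k + m + m · q + p + q + q, k + p) + s(s(m, k, p), s(q, m, k), s(q, m, q))
R4 matches:  uses m · q, p, q;  x := k + m + q
Every leftover argument binds to the variable; the entire application is replaced.
New term:  m · q + s(q, k, q) + s(s(k, k, m), s(k + m + p + q, k, s(q, k, k + m + q)), k + p) + s(s(m, k, p), s(q, m, k), s(q, m, q))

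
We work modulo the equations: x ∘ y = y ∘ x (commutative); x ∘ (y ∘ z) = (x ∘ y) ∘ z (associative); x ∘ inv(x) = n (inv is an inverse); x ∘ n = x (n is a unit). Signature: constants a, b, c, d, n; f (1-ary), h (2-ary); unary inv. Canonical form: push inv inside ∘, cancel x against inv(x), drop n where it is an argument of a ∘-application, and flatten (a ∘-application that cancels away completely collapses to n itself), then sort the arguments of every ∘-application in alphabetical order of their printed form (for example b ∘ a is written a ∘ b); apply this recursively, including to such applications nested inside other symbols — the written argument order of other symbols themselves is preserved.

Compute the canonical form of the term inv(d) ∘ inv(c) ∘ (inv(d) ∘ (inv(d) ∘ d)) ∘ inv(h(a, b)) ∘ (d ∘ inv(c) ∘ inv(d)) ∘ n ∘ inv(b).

Collect terms:  inv(d) ∘ inv(d) ∘ inv(c) ∘ inv(c) ∘ inv(h(a, b)) ∘ inv(b)
Order the arguments:  inv(b) ∘ inv(c) ∘ inv(c) ∘ inv(d) ∘ inv(d) ∘ inv(h(a, b))

Answer: inv(b) ∘ inv(c) ∘ inv(c) ∘ inv(d) ∘ inv(d) ∘ inv(h(a, b))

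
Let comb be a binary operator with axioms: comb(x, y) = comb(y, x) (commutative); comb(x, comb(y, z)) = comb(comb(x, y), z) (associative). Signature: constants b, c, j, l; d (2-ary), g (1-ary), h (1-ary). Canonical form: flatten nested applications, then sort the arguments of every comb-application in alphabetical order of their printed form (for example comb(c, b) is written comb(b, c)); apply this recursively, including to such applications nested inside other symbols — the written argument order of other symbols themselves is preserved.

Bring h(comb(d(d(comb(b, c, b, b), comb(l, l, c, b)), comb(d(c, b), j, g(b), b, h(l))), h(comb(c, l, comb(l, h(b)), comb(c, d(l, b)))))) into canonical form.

Work inside:  comb(d(d(comb(b, c, b, b), comb(l, l, c, b)), comb(d(c, b), j, g(b), b, h(l))), h(comb(c, l, comb(l, h(b)), comb(c, d(l, b)))))
Canonicalize subterm:  d(d(comb(b, c, b, b), comb(l, l, c, b)), comb(d(c, b), j, g(b), b, h(l)))  →  d(d(comb(b, b, b, c), comb(b, c, l, l)), comb(b, d(c, b), g(b), h(l), j))
Canonicalize subterm:  h(comb(c, l, comb(l, h(b)), comb(c, d(l, b))))  →  h(comb(c, c, d(l, b), h(b), l, l))
Order the arguments:  comb(d(d(comb(b, b, b, c), comb(b, c, l, l)), comb(b, d(c, b), g(b), h(l), j)), h(comb(c, c, d(l, b), h(b), l, l)))
Reassemble:  h(comb(d(d(comb(b, b, b, c), comb(b, c, l, l)), comb(b, d(c, b), g(b), h(l), j)), h(comb(c, c, d(l, b), h(b), l, l))))

Answer: h(comb(d(d(comb(b, b, b, c), comb(b, c, l, l)), comb(b, d(c, b), g(b), h(l), j)), h(comb(c, c, d(l, b), h(b), l, l))))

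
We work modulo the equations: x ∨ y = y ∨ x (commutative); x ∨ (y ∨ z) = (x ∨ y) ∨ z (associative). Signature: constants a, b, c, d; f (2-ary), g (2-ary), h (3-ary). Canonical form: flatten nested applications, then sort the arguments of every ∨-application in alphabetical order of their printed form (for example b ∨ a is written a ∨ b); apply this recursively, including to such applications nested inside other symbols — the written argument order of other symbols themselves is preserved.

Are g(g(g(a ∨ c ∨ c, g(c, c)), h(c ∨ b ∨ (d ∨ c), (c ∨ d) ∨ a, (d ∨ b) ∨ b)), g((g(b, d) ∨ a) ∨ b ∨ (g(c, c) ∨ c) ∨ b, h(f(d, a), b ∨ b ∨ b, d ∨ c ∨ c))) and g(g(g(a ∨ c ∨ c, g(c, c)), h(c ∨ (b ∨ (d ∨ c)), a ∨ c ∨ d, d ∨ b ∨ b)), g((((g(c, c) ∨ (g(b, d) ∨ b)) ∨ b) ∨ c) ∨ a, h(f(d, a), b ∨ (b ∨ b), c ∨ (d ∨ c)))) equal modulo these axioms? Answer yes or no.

Answer: yes — both canonical forms are g(g(g(a ∨ c ∨ c, g(c, c)), h(b ∨ c ∨ c ∨ d, a ∨ c ∨ d, b ∨ b ∨ d)), g(a ∨ b ∨ b ∨ c ∨ g(b, d) ∨ g(c, c), h(f(d, a), b ∨ b ∨ b, c ∨ c ∨ d)))

Derivation:
Left:  g(g(g(a ∨ c ∨ c, g(c, c)), h(c ∨ b ∨ (d ∨ c), (c ∨ d) ∨ a, (d ∨ b) ∨ b)), g((g(b, d) ∨ a) ∨ b ∨ (g(c, c) ∨ c) ∨ b, h(f(d, a), b ∨ b ∨ b, d ∨ c ∨ c)))
  Descend into:  (g(b, d) ∨ a) ∨ b ∨ (g(c, c) ∨ c) ∨ b
  Un-nest:  g(b, d) ∨ a ∨ b ∨ g(c, c) ∨ c ∨ b
  Sort arguments:  a ∨ b ∨ b ∨ c ∨ g(b, d) ∨ g(c, c)
  Reassemble:  g(g(g(a ∨ c ∨ c, g(c, c)), h(b ∨ c ∨ c ∨ d, a ∨ c ∨ d, b ∨ b ∨ d)), g(a ∨ b ∨ b ∨ c ∨ g(b, d) ∨ g(c, c), h(f(d, a), b ∨ b ∨ b, c ∨ c ∨ d)))
Right:  g(g(g(a ∨ c ∨ c, g(c, c)), h(c ∨ (b ∨ (d ∨ c)), a ∨ c ∨ d, d ∨ b ∨ b)), g((((g(c, c) ∨ (g(b, d) ∨ b)) ∨ b) ∨ c) ∨ a, h(f(d, a), b ∨ (b ∨ b), c ∨ (d ∨ c))))
  Work inside:  (((g(c, c) ∨ (g(b, d) ∨ b)) ∨ b) ∨ c) ∨ a
  Merge nested applications:  g(c, c) ∨ g(b, d) ∨ b ∨ b ∨ c ∨ a
  Order the arguments:  a ∨ b ∨ b ∨ c ∨ g(b, d) ∨ g(c, c)
  Rebuild:  g(g(g(a ∨ c ∨ c, g(c, c)), h(b ∨ c ∨ c ∨ d, a ∨ c ∨ d, b ∨ b ∨ d)), g(a ∨ b ∨ b ∨ c ∨ g(b, d) ∨ g(c, c), h(f(d, a), b ∨ b ∨ b, c ∨ c ∨ d)))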